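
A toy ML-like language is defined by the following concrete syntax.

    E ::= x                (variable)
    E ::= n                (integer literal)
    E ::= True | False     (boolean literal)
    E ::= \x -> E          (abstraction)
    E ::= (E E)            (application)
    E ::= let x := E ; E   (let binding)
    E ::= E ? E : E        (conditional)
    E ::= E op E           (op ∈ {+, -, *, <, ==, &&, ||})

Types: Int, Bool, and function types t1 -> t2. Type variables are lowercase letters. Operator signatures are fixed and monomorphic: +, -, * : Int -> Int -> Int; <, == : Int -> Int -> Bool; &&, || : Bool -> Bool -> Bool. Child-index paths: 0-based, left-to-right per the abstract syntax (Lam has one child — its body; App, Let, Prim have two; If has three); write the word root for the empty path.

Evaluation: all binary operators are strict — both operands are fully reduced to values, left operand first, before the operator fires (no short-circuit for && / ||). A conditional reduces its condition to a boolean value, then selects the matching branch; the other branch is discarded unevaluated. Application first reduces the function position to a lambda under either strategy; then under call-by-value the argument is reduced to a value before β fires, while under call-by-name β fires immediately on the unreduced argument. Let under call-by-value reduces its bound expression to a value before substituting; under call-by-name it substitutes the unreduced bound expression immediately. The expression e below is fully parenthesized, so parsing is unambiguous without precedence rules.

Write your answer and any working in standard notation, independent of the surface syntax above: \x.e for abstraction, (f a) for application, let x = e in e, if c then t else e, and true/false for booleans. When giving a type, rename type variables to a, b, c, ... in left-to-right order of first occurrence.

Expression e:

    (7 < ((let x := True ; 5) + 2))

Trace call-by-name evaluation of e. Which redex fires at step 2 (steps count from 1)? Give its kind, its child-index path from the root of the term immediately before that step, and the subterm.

Answer: delta at 1 : (5 + 2)

Trace:
step 0: (7 < ((let x = true in 5) + 2))
step 1: [let@1.0] (7 < (5 + 2))
step 2: [delta@1] (7 < 7)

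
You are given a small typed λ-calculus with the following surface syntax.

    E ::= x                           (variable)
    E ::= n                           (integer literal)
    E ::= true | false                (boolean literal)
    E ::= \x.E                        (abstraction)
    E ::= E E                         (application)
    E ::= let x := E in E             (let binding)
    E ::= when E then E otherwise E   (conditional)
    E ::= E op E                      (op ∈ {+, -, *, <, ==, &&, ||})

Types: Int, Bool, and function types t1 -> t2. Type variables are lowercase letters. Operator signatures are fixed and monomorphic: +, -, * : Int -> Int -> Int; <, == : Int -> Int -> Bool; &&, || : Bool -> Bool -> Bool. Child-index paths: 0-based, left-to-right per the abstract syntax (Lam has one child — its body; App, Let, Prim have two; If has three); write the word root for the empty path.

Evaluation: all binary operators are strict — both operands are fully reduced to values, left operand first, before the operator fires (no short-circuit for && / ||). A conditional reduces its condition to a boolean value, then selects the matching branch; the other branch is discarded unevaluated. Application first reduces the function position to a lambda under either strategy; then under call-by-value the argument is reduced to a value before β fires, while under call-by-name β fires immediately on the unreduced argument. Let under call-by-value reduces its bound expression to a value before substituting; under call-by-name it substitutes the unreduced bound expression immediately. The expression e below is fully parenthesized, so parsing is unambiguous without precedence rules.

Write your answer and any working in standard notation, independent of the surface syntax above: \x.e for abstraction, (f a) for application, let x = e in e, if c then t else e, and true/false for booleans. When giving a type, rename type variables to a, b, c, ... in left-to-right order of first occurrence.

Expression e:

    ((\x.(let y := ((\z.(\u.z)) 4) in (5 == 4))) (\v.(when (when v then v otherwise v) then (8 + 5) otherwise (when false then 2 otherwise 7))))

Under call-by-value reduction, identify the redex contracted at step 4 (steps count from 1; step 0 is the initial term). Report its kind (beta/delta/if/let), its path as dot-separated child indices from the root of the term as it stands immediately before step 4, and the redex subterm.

Derivation:
step 0: ((\x.(let y = ((\z.(\u.z)) 4) in (5 == 4))) (\v.(if (if v then v else v) then (8 + 5) else (if false then 2 else 7))))
step 1: [beta@root] (let y = ((\z.(\u.z)) 4) in (5 == 4))
step 2: [beta@0] (let y = (\u.4) in (5 == 4))
step 3: [let@root] (5 == 4)
step 4: [delta@root] false

Answer: delta at root : (5 == 4)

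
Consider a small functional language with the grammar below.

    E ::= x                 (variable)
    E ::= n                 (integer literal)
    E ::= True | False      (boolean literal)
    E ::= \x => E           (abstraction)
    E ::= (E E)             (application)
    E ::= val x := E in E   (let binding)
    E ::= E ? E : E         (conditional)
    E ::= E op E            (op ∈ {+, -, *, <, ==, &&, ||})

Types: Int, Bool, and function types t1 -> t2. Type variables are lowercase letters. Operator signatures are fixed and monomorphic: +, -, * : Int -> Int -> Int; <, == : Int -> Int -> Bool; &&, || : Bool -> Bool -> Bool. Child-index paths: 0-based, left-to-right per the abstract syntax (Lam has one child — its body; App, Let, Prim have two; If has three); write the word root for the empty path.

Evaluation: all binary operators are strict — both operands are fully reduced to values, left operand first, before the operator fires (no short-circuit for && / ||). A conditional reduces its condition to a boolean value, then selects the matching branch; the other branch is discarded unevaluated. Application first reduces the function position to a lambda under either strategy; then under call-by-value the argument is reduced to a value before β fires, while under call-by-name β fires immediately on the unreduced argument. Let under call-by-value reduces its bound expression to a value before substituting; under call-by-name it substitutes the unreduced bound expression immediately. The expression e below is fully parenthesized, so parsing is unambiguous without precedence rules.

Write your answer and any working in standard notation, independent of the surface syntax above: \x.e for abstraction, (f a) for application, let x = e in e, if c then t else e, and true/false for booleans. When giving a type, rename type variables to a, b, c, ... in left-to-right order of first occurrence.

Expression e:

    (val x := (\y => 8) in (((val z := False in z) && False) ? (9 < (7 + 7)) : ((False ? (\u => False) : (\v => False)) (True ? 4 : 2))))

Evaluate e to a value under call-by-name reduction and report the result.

Working:
step 0: (let x = (\y.8) in (if ((let z = false in z) && false) then (9 < (7 + 7)) else ((if false then (\u.false) else (\v.false)) (if true then 4 else 2))))
step 1: [let@root] (if ((let z = false in z) && false) then (9 < (7 + 7)) else ((if false then (\u.false) else (\v.false)) (if true then 4 else 2)))
step 2: [let@0.0] (if (false && false) then (9 < (7 + 7)) else ((if false then (\u.false) else (\v.false)) (if true then 4 else 2)))
step 3: [delta@0] (if false then (9 < (7 + 7)) else ((if false then (\u.false) else (\v.false)) (if true then 4 else 2)))
step 4: [if@root] ((if false then (\u.false) else (\v.false)) (if true then 4 else 2))
step 5: [if@0] ((\v.false) (if true then 4 else 2))
step 6: [beta@root] false

Answer: false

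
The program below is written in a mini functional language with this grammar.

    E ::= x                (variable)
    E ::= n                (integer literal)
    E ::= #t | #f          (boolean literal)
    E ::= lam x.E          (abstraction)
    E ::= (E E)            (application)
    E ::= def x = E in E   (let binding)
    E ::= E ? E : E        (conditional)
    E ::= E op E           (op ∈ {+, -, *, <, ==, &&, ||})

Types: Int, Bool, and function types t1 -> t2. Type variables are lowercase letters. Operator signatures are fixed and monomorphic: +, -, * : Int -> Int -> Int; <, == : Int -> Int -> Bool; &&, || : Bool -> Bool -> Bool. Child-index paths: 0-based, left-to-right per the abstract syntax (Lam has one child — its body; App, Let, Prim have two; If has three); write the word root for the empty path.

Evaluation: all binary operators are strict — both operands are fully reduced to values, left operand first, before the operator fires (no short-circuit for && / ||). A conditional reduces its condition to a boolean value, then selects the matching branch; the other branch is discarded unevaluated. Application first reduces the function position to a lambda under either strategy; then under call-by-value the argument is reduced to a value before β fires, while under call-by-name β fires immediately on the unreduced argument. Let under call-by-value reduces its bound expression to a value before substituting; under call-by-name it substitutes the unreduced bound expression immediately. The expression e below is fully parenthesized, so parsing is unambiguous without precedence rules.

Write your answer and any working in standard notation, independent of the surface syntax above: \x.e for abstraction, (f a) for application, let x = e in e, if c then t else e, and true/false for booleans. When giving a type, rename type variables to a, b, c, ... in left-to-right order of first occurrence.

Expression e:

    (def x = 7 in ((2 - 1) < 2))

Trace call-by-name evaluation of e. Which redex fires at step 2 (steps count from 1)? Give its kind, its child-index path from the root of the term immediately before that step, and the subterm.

Working:
step 0: (let x = 7 in ((2 - 1) < 2))
step 1: [let@root] ((2 - 1) < 2)
step 2: [delta@0] (1 < 2)

Answer: delta at 0 : (2 - 1)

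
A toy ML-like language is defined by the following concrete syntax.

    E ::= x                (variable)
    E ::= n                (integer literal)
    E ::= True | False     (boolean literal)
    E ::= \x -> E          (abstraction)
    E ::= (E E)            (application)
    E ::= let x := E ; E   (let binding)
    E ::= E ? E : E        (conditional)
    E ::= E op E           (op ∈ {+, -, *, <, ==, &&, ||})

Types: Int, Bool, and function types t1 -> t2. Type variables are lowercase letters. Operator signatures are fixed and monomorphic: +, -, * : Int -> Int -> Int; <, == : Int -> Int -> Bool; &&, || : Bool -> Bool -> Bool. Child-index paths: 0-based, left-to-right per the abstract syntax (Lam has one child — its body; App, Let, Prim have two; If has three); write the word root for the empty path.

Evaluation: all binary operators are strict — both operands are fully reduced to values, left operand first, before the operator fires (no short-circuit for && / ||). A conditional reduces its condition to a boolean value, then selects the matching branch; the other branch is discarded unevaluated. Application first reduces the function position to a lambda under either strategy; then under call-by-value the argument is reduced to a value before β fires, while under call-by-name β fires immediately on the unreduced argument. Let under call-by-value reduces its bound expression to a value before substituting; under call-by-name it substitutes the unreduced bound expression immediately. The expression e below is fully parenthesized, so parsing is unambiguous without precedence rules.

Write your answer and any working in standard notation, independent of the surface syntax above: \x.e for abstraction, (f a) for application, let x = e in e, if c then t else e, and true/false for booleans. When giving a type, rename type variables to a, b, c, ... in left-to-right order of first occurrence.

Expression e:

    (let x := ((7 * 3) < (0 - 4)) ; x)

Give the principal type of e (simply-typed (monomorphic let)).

Answer: Bool

Working:
  unify Int ~ Int
  unify Int ~ Int
  unify Int ~ Int
  unify Int ~ Int
  unify Int ~ Int
  unify Int ~ Int
let x : Bool
x : Bool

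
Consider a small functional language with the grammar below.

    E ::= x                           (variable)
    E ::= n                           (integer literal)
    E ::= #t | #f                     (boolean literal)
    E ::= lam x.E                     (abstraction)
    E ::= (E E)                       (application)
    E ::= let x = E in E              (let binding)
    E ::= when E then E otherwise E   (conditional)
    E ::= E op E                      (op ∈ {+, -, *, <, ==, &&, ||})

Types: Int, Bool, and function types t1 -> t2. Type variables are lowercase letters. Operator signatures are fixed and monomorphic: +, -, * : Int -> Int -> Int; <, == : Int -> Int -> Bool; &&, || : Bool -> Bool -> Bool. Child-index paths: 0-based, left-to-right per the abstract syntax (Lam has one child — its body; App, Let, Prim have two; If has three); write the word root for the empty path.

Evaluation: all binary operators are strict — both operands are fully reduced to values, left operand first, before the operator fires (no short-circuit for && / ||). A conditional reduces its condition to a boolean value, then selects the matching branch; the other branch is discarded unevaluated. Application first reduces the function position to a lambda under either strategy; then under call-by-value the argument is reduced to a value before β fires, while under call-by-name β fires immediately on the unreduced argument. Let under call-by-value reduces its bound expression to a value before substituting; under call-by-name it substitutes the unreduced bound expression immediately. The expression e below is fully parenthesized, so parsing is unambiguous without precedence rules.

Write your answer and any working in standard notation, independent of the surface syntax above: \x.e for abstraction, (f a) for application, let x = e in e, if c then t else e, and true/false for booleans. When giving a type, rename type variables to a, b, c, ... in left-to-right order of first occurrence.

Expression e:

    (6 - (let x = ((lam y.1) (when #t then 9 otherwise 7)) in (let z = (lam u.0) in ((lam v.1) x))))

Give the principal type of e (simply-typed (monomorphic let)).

Derivation:
  unify Int ~ Int
\y._ : a -> Int
  unify Bool ~ Bool
  unify Int ~ Int
  unify a -> Int ~ Int -> b
  unify a ~ Int
  unify Int ~ b
_ _ : Int
let x : Int
\u._ : c -> Int
let z : c -> Int
\v._ : d -> Int
x : Int
  unify d -> Int ~ Int -> e
  unify d ~ Int
  unify Int ~ e
_ _ : Int
  unify Int ~ Int

Answer: Int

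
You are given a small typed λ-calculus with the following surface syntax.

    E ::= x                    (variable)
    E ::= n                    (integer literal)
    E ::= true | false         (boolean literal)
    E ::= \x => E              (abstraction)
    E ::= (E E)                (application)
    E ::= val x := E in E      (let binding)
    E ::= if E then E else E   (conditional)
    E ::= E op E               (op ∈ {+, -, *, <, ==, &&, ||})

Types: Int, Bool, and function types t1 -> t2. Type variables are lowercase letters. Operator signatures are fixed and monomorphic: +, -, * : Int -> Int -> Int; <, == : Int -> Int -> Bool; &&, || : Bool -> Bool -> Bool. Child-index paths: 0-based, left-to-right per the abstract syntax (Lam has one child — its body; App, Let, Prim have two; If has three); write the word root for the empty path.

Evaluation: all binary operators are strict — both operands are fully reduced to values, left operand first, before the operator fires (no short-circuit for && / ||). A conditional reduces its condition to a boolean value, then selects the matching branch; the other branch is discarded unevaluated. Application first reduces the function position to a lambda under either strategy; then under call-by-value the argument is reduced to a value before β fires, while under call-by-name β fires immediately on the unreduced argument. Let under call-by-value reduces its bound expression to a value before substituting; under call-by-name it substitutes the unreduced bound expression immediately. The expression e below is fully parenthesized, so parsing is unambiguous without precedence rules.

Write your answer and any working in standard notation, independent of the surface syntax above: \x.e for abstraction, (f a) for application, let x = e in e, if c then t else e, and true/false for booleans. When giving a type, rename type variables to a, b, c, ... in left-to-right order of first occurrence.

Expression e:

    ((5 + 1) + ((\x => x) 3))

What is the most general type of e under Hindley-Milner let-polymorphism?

Answer: Int

Trace:
  unify Int ~ Int
  unify Int ~ Int
  unify Int ~ Int
x : a
\x._ : a -> a
  unify a -> a ~ Int -> b
  unify a ~ Int
  unify Int ~ b
_ _ : Int
  unify Int ~ Int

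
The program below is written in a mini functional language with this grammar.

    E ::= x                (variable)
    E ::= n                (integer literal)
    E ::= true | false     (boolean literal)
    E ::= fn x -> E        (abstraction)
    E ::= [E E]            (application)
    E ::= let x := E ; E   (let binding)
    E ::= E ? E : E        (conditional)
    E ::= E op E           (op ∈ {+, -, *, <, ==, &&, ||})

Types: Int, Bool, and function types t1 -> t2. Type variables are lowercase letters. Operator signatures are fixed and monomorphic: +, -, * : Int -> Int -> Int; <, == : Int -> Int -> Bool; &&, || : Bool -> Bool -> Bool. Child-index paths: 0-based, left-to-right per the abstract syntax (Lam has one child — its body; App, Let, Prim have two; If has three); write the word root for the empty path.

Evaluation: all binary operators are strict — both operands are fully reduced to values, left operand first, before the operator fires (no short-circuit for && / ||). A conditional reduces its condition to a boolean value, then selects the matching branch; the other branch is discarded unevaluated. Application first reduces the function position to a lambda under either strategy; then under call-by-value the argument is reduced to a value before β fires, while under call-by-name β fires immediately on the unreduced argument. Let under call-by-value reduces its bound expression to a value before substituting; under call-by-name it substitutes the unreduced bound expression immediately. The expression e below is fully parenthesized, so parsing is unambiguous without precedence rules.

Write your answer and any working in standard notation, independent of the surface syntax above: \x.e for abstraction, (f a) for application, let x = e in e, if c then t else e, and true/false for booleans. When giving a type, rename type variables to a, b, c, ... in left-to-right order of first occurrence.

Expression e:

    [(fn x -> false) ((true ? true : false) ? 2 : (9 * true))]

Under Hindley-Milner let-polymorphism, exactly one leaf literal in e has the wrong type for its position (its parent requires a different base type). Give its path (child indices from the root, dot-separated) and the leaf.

Trace:
\x._ : a -> Bool
  unify Bool ~ Bool
  unify Bool ~ Bool
  unify Bool ~ Bool
  unify Int ~ Int
  unify Bool ~ Int
  FAIL: mismatch Bool ~ Int

Answer: 1.2.1 : true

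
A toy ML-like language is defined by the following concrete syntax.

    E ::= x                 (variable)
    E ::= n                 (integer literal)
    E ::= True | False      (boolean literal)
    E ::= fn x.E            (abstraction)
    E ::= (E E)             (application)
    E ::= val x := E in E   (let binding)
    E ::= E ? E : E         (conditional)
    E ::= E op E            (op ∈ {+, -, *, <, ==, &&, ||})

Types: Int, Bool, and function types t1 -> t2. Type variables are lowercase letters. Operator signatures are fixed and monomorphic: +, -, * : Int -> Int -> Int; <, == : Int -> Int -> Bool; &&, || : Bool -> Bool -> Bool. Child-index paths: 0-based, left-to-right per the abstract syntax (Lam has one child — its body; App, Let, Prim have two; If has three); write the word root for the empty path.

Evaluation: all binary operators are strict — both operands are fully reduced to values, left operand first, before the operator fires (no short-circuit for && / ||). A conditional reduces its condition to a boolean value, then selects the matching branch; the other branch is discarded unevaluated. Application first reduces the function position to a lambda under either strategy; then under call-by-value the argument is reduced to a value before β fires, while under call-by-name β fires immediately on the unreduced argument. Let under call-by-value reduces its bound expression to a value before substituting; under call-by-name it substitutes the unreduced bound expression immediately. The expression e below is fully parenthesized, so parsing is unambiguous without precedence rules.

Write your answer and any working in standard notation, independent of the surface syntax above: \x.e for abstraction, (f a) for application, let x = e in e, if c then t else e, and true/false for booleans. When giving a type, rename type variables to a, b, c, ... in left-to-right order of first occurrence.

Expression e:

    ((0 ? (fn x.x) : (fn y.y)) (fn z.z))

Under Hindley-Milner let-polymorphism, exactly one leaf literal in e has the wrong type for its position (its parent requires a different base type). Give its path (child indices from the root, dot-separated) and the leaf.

Answer: 0.0 : 0

Trace:
  unify Int ~ Bool
  FAIL: mismatch Int ~ Bool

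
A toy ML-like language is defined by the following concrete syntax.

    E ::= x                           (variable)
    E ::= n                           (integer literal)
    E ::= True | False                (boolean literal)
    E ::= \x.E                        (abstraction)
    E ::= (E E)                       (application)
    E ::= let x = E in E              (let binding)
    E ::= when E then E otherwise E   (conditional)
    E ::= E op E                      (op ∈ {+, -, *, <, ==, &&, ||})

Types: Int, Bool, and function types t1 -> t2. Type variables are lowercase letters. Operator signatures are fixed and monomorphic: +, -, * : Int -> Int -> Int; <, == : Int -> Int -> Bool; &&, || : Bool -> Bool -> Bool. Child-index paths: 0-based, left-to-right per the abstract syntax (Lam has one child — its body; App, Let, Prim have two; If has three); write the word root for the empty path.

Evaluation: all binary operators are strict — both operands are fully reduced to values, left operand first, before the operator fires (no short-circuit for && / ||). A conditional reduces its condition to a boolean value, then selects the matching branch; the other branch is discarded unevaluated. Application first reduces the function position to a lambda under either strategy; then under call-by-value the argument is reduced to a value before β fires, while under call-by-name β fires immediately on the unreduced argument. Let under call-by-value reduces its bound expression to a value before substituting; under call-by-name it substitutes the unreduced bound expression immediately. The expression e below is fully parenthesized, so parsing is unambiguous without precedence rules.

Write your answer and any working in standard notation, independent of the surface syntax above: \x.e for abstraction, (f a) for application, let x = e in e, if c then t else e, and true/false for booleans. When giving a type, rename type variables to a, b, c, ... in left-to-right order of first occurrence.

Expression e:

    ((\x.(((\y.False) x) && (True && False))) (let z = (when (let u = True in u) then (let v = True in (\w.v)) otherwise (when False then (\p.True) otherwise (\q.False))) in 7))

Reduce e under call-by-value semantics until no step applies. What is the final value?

Answer: false

Trace:
step 0: ((\x.(((\y.false) x) && (true && false))) (let z = (if (let u = true in u) then (let v = true in (\w.v)) else (if false then (\p.true) else (\q.false))) in 7))
step 1: [let@1.0.0] ((\x.(((\y.false) x) && (true && false))) (let z = (if true then (let v = true in (\w.v)) else (if false then (\p.true) else (\q.false))) in 7))
step 2: [if@1.0] ((\x.(((\y.false) x) && (true && false))) (let z = (let v = true in (\w.v)) in 7))
step 3: [let@1.0] ((\x.(((\y.false) x) && (true && false))) (let z = (\w.true) in 7))
step 4: [let@1] ((\x.(((\y.false) x) && (true && false))) 7)
step 5: [beta@root] (((\y.false) 7) && (true && false))
step 6: [beta@0] (false && (true && false))
step 7: [delta@1] (false && false)
step 8: [delta@root] false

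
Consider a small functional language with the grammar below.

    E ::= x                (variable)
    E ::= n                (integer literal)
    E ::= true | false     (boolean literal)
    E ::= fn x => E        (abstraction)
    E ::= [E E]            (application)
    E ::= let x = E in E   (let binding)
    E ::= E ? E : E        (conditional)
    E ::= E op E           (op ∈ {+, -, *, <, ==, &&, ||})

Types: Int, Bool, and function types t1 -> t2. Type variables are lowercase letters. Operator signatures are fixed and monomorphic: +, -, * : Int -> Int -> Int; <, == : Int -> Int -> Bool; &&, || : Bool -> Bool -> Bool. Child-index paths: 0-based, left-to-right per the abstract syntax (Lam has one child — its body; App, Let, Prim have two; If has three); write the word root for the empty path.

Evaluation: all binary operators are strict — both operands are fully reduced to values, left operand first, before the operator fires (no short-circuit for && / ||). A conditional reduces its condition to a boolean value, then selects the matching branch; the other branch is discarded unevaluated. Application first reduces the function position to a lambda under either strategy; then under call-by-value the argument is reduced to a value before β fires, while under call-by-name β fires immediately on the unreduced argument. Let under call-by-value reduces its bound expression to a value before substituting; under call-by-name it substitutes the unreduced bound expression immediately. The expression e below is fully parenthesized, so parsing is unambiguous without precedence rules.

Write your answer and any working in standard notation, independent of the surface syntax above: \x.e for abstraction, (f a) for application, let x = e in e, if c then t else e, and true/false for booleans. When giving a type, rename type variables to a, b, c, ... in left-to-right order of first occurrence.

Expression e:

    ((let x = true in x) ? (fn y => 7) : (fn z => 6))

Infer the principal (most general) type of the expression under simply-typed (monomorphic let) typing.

Trace:
let x : Bool
x : Bool
  unify Bool ~ Bool
\y._ : a -> Int
\z._ : b -> Int
  unify a -> Int ~ b -> Int
  unify a ~ b
  unify Int ~ Int

Answer: a -> Int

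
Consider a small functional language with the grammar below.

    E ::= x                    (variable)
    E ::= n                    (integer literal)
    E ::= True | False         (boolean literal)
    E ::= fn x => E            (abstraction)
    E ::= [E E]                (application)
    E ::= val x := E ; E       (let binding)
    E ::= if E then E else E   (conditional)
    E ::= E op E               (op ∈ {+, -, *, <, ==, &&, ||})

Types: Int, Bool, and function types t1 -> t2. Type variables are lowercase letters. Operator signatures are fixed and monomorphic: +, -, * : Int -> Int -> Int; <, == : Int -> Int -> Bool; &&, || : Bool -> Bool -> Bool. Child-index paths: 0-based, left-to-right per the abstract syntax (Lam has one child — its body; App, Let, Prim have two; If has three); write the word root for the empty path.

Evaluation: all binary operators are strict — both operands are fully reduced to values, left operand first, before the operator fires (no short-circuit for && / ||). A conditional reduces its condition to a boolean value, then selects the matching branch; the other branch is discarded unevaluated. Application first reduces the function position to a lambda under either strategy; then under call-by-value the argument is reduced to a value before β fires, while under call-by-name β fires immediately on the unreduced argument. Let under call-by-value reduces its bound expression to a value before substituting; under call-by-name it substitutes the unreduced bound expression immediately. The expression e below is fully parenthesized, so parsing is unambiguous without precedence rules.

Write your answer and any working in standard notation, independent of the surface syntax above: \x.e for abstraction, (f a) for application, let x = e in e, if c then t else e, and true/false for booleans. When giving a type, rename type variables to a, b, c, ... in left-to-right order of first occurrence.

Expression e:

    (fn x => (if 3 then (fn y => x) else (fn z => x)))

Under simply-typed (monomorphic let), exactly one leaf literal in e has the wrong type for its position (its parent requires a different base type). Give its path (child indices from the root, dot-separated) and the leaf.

Answer: 0.0 : 3

Derivation:
  unify Int ~ Bool
  FAIL: mismatch Int ~ Bool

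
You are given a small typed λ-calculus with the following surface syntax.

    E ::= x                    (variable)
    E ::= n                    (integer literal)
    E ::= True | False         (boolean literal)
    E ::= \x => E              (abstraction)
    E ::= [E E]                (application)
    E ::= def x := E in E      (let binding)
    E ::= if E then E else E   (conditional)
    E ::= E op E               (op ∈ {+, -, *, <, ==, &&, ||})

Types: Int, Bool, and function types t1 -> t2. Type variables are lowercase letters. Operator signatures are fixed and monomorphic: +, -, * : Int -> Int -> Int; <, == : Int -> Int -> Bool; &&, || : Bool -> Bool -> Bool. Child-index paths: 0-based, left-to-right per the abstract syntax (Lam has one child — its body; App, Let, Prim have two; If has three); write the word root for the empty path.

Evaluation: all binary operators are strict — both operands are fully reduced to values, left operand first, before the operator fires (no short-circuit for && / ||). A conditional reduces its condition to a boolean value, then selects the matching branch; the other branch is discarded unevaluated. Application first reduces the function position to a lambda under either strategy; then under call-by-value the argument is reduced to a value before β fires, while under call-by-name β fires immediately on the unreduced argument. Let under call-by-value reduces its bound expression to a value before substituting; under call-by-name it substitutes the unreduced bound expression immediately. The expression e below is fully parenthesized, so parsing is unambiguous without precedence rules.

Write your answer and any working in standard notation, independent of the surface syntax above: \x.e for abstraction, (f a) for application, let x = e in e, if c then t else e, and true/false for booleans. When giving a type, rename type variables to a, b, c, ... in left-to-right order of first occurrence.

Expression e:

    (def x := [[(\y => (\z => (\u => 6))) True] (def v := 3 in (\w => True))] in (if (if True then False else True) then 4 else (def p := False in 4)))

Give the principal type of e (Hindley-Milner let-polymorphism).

Answer: Int

Trace:
\u._ : c -> Int
\z._ : b -> c -> Int
\y._ : a -> b -> c -> Int
  unify a -> b -> c -> Int ~ Bool -> d
  unify a ~ Bool
  unify b -> c -> Int ~ d
_ _ : b -> c -> Int
let v : Int
\w._ : e -> Bool
  unify b -> c -> Int ~ (e -> Bool) -> f
  unify b ~ e -> Bool
  unify c -> Int ~ f
_ _ : c -> Int
let x : forall. c -> Int
  unify Bool ~ Bool
  unify Bool ~ Bool
  unify Bool ~ Bool
let p : Bool
  unify Int ~ Int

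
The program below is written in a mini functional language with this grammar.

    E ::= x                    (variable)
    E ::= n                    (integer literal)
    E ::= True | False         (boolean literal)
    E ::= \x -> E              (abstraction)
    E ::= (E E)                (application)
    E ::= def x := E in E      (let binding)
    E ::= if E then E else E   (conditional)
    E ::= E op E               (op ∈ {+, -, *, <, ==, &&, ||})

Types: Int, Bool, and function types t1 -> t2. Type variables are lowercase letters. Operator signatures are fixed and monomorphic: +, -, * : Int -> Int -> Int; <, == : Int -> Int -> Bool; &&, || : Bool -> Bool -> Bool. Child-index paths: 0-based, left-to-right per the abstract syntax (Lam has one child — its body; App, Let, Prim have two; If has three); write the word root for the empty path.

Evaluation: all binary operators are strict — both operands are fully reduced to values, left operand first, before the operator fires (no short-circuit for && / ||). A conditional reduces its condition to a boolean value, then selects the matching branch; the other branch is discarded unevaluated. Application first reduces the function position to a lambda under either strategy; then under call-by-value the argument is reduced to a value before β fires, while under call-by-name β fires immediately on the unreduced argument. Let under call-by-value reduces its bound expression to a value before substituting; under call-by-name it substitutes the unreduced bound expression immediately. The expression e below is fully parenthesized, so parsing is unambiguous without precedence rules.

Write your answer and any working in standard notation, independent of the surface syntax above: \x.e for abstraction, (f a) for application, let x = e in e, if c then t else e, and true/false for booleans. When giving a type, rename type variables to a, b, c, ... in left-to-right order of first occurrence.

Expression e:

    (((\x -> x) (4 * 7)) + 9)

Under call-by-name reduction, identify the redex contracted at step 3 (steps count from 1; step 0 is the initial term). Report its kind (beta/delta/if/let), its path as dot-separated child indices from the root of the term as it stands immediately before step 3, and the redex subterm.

Answer: delta at root : (28 + 9)

Trace:
step 0: (((\x.x) (4 * 7)) + 9)
step 1: [beta@0] ((4 * 7) + 9)
step 2: [delta@0] (28 + 9)
step 3: [delta@root] 37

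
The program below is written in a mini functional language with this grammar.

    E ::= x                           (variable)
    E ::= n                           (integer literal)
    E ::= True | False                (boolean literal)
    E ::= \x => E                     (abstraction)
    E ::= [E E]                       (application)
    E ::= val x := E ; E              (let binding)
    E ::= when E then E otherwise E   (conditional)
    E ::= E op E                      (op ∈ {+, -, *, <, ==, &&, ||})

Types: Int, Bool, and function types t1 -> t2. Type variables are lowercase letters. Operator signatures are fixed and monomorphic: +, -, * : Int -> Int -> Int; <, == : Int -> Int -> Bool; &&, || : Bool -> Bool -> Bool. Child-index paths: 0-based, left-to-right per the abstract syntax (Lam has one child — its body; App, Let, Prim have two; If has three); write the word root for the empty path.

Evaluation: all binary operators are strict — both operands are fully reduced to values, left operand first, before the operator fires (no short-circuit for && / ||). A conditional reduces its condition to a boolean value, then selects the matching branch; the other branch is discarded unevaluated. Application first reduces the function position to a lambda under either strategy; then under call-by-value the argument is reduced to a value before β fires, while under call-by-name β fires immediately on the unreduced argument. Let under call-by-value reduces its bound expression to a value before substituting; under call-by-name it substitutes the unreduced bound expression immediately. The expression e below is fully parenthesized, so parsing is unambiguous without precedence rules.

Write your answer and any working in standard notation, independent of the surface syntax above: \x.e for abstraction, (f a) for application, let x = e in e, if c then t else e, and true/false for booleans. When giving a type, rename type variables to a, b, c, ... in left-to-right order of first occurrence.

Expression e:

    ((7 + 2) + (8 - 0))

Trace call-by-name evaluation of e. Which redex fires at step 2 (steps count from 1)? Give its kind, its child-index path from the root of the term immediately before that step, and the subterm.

Derivation:
step 0: ((7 + 2) + (8 - 0))
step 1: [delta@0] (9 + (8 - 0))
step 2: [delta@1] (9 + 8)

Answer: delta at 1 : (8 - 0)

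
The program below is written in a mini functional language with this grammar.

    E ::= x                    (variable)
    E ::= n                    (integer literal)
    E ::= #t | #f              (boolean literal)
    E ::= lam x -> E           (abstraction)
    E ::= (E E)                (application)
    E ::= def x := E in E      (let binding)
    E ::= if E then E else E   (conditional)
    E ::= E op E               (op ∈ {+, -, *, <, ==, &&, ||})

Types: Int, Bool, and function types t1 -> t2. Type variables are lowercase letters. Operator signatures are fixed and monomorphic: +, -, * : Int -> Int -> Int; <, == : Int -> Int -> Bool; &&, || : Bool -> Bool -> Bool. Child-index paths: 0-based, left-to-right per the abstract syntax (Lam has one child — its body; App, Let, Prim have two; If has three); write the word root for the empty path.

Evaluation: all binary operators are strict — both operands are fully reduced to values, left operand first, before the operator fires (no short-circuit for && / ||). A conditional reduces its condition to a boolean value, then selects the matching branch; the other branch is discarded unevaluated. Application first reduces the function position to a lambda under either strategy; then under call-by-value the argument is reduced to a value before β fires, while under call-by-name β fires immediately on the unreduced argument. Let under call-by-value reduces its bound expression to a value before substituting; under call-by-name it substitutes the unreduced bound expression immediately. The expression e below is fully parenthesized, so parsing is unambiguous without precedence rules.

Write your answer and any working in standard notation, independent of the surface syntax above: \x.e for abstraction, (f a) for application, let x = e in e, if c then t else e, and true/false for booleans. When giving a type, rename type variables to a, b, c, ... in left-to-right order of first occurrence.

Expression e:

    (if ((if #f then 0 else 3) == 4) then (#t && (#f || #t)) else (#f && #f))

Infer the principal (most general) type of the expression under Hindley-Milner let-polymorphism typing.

Working:
  unify Bool ~ Bool
  unify Int ~ Int
  unify Int ~ Int
  unify Int ~ Int
  unify Bool ~ Bool
  unify Bool ~ Bool
  unify Bool ~ Bool
  unify Bool ~ Bool
  unify Bool ~ Bool
  unify Bool ~ Bool
  unify Bool ~ Bool
  unify Bool ~ Bool

Answer: Bool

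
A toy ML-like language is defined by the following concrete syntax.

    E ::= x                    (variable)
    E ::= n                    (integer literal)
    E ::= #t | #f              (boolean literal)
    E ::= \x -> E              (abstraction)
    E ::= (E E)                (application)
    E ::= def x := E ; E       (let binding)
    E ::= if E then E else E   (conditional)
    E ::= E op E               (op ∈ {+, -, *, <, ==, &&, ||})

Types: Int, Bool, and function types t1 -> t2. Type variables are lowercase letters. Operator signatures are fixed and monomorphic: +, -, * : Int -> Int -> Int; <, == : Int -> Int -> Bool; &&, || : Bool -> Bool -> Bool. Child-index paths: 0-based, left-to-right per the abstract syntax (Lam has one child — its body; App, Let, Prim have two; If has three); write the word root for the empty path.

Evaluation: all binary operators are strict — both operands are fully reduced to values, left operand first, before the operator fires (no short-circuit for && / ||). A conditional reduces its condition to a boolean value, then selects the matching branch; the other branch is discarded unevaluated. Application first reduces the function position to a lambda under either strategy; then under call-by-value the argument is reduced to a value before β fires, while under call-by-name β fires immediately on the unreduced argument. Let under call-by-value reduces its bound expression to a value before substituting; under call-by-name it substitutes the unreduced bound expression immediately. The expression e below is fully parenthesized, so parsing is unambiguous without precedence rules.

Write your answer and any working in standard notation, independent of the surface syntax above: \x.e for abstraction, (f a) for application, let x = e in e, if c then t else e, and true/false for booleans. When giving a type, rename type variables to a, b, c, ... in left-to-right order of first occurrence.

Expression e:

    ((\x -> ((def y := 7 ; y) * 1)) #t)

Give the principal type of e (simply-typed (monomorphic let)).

Answer: Int

Derivation:
let y : Int
y : Int
  unify Int ~ Int
  unify Int ~ Int
\x._ : a -> Int
  unify a -> Int ~ Bool -> b
  unify a ~ Bool
  unify Int ~ b
_ _ : Int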